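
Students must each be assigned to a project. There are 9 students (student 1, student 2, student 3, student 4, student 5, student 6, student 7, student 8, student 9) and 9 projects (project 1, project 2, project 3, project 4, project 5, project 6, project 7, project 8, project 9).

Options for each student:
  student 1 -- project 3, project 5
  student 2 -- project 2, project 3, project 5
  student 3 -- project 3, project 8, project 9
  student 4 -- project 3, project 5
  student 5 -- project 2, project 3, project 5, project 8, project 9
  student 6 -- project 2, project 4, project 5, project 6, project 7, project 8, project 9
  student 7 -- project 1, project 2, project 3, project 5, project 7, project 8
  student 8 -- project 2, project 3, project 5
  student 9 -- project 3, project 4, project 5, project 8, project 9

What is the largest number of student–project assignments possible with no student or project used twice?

8

A valid assignment of size 8: student 1-project 5, student 2-project 2, student 3-project 8, student 4-project 3, student 5-project 9, student 6-project 6, student 7-project 7, student 9-project 4.
The set {student 1, student 2, student 4, student 8} has only 3 neighbours ({project 2, project 3, project 5}), so by Hall's theorem at most 8 of the 9 students can be matched.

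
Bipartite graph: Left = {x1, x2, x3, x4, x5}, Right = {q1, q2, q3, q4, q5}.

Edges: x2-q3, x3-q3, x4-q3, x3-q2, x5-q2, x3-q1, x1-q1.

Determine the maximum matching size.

3

For example, pair x1-q1, x2-q3, x3-q2.
The set {x1, x2, x3, x4, x5} has only 3 neighbours ({q1, q2, q3}), so by Hall's theorem at most 3 of the 5 left vertices can be matched.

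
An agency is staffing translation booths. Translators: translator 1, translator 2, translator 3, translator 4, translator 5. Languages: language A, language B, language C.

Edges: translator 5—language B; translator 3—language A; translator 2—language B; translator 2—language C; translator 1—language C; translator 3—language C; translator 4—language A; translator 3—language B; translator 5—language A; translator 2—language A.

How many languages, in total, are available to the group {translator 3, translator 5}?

3

The union of neighbours of {translator 3, translator 5} is {language A, language B, language C}, which has 3 elements.
Since |N(S)| = 3 ≥ |S| = 2, Hall's condition holds for this subset.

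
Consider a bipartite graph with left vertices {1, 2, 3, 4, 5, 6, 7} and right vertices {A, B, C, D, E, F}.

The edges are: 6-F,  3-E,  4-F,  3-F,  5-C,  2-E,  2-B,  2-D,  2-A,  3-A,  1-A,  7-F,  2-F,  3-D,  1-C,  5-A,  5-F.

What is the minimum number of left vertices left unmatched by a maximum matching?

2

One maximum matching: 1→A, 2→E, 3→D, 4→F, 5→C.
The set {4, 6, 7} has only 1 neighbour ({F}), so by Hall's theorem at most 5 of the 7 left vertices can be matched.
That matches 5 of the 7, leaving 2 unmatched; no matching can do better.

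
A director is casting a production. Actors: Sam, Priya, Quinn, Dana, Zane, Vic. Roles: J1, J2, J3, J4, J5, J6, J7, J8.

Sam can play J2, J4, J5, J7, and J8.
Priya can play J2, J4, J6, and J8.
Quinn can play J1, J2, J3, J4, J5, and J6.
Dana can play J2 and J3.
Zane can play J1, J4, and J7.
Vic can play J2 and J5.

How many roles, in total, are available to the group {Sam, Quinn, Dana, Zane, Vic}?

The union of neighbours of {Sam, Quinn, Dana, Zane, Vic} is {J1, J2, J3, J4, J5, J6, J7, J8}, which has 8 elements.
Since |N(S)| = 8 ≥ |S| = 5, Hall's condition holds for this subset.

8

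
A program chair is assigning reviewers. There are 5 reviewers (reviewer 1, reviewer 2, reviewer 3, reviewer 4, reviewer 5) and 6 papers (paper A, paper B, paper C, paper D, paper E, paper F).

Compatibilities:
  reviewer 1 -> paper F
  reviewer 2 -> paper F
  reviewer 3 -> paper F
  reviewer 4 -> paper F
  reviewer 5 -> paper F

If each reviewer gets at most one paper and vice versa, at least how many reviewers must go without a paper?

A valid assignment of size 1: reviewer 1→paper F.
The set {reviewer 1, reviewer 2, reviewer 3, reviewer 4, reviewer 5} has only 1 neighbour ({paper F}), so by Hall's theorem at most 1 of the 5 reviewers can be matched.
That matches 1 of the 5, leaving 4 unmatched; no matching can do better.

4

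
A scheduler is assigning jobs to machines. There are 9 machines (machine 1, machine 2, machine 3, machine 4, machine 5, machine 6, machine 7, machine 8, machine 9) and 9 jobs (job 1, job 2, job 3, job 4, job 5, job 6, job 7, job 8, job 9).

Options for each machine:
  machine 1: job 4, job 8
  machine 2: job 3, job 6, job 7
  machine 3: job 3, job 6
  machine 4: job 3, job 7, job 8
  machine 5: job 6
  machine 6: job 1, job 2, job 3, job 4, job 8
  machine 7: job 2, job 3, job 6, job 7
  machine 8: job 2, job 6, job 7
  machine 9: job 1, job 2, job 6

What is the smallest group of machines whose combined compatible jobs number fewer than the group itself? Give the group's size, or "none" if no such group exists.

Take S = {machine 2, machine 3, machine 5, machine 7, machine 8}. Its neighbourhood is {job 2, job 3, job 6, job 7}, so |N(S)| = 4 < |S| = 5.
Every subset of size less than 5 has at least as many neighbours as members, so 5 is the minimum.

5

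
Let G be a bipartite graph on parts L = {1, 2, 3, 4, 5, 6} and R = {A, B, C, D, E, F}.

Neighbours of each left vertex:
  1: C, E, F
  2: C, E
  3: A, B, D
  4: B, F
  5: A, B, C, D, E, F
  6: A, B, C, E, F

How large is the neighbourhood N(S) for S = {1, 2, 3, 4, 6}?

6

The union of neighbours of {1, 2, 3, 4, 6} is {A, B, C, D, E, F}, which has 6 elements.
Since |N(S)| = 6 ≥ |S| = 5, Hall's condition holds for this subset.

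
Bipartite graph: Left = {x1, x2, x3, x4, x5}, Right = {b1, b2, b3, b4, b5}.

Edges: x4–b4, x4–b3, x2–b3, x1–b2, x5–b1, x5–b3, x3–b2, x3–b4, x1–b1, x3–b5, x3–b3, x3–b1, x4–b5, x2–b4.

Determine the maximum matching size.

5

A valid assignment of size 5: x1→b2, x2→b4, x3→b1, x4→b5, x5→b3.
All 5 left vertices are matched, so no larger matching exists.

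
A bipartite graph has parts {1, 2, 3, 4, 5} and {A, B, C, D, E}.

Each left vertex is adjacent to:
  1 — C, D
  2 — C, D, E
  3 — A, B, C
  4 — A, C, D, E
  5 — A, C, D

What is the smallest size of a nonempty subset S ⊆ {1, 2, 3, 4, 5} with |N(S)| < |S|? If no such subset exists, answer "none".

A matching saturating every left vertex exists, for instance 1→D, 2→E, 3→B, 4→A, 5→C.
By Hall's marriage theorem, this means |N(S)| ≥ |S| for every subset S, so no violating subset exists.

none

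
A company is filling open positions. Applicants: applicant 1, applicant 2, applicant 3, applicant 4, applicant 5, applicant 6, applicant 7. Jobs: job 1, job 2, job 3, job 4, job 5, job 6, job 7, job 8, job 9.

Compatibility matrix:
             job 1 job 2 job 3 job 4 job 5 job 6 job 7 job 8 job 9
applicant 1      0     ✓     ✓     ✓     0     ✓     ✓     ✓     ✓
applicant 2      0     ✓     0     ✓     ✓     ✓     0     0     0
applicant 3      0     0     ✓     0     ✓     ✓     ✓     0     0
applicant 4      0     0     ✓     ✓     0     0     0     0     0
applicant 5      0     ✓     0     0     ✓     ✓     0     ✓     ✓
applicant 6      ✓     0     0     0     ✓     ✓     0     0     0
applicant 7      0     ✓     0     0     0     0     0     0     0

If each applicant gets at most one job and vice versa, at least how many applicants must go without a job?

For example, pair applicant 1–job 7, applicant 2–job 6, applicant 3–job 3, applicant 4–job 4, applicant 5–job 9, applicant 6–job 1, applicant 7–job 2.
All 7 applicants are matched, so no larger matching exists.
That matches 7 of the 7, leaving 0 unmatched; no matching can do better.

0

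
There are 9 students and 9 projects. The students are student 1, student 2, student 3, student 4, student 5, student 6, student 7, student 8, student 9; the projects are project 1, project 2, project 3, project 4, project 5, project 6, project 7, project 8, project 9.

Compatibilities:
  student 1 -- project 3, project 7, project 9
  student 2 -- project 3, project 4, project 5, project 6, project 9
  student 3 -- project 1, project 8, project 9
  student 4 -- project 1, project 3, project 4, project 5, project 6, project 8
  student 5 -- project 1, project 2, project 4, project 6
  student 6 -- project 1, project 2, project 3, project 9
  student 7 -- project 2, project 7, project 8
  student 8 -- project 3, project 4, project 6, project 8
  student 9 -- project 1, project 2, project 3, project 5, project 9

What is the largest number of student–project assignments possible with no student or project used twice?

9

For example, pair student 1→project 7, student 2→project 5, student 3→project 1, student 4→project 6, student 5→project 4, student 6→project 2, student 7→project 8, student 8→project 3, student 9→project 9.
All 9 students are matched, so no larger matching exists.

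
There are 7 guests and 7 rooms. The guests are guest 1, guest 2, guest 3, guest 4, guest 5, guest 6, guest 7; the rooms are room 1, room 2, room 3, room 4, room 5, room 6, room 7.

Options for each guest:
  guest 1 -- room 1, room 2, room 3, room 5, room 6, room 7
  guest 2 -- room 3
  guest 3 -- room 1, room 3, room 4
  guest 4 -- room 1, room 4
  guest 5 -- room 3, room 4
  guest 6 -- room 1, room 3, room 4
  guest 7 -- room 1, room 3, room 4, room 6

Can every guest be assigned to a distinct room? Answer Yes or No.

The set {guest 2, guest 3, guest 4, guest 5, guest 6} has only 3 neighbours ({room 1, room 3, room 4}), so by Hall's theorem at most 5 of the 7 guests can be matched.
Hence no matching covers every guest.

No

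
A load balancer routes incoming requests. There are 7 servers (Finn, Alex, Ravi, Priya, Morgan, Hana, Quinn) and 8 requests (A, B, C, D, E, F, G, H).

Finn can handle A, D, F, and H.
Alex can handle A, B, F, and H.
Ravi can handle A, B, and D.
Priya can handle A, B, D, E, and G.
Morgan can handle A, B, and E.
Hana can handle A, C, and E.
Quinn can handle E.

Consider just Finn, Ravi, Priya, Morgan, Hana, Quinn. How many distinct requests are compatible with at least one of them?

The union of neighbours of {Finn, Ravi, Priya, Morgan, Hana, Quinn} is {A, B, C, D, E, F, G, H}, which has 8 elements.
Since |N(S)| = 8 ≥ |S| = 6, Hall's condition holds for this subset.

8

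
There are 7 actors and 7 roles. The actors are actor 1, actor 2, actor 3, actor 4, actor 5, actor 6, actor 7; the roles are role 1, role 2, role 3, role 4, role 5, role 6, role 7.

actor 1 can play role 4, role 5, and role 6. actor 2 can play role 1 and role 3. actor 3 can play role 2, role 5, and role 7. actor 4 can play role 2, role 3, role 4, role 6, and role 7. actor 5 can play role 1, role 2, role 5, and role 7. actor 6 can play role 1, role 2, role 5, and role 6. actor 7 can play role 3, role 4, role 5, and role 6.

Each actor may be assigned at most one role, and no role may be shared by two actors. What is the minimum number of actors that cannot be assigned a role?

0

For example, pair actor 1-role 4, actor 2-role 1, actor 3-role 2, actor 4-role 7, actor 5-role 5, actor 6-role 6, actor 7-role 3.
This saturates every actor, so 7 is the maximum.
That matches 7 of the 7, leaving 0 unmatched; no matching can do better.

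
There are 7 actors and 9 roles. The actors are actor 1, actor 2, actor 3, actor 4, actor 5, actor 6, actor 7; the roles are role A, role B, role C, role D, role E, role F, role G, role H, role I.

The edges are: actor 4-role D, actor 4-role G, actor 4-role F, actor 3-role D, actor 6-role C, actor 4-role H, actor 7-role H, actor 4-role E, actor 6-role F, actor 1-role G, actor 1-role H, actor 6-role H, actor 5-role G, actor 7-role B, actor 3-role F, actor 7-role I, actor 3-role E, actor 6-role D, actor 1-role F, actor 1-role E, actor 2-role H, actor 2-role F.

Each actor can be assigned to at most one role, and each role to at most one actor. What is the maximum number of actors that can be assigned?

A valid assignment of size 7: actor 1→role E, actor 2→role H, actor 3→role D, actor 4→role F, actor 5→role G, actor 6→role C, actor 7→role B.
This saturates every actor, so 7 is the maximum.

7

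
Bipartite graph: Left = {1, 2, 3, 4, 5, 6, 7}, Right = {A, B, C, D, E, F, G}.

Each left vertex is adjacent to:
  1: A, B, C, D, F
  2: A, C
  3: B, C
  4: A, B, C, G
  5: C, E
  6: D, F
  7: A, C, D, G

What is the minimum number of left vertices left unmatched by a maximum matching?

For example, pair 1–F, 2–A, 3–C, 4–B, 5–E, 6–D, 7–G.
All 7 left vertices are matched, so no larger matching exists.
That matches 7 of the 7, leaving 0 unmatched; no matching can do better.

0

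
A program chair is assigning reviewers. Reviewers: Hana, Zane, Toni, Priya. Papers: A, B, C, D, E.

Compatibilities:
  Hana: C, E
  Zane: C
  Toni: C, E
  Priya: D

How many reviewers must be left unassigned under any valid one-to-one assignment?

1

One maximum matching: Hana–E, Zane–C, Priya–D.
The set {Hana, Zane, Toni} has only 2 neighbours ({C, E}), so by Hall's theorem at most 3 of the 4 reviewers can be matched.
That matches 3 of the 4, leaving 1 unmatched; no matching can do better.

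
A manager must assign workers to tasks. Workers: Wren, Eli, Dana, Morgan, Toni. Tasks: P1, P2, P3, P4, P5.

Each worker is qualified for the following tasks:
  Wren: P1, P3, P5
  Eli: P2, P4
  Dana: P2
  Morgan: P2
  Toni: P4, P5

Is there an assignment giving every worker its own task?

The set {Dana, Morgan} has only 1 neighbour ({P2}), so by Hall's theorem at most 4 of the 5 workers can be matched.
Hence no matching covers every worker.

No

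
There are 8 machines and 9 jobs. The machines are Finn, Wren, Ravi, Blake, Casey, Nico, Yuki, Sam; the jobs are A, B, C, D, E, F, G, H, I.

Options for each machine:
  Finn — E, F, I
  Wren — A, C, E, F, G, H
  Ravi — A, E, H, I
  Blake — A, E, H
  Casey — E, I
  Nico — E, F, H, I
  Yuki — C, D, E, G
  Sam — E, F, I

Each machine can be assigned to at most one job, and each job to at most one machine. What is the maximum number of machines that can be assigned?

7

One maximum matching: Finn→F, Wren→G, Ravi→A, Blake→E, Casey→I, Nico→H, Yuki→C.
The set {Finn, Ravi, Blake, Casey, Nico, Sam} has only 5 neighbours ({A, E, F, H, I}), so by Hall's theorem at most 7 of the 8 machines can be matched.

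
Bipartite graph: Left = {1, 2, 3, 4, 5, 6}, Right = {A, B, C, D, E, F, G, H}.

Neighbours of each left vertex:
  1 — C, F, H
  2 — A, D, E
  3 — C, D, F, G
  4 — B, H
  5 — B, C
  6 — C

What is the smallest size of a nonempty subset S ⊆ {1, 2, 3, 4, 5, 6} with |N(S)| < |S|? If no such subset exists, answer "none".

none

A matching saturating every left vertex exists, for instance 1→F, 2→E, 3→D, 4→H, 5→B, 6→C.
By Hall's marriage theorem, this means |N(S)| ≥ |S| for every subset S, so no violating subset exists.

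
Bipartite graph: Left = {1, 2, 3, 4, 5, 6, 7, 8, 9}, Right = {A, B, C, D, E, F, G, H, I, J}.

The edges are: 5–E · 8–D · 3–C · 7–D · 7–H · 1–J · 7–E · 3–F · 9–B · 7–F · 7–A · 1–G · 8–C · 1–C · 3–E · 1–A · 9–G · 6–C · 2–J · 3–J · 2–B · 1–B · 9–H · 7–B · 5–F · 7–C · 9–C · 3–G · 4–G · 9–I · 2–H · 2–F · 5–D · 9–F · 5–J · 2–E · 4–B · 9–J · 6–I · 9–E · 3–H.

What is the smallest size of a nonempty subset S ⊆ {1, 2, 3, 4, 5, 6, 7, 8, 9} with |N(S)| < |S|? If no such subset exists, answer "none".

A matching saturating every left vertex exists, for instance 1→G, 2→H, 3→E, 4→B, 5→D, 6→I, 7→A, 8→C, 9→J.
By Hall's marriage theorem, this means |N(S)| ≥ |S| for every subset S, so no violating subset exists.

none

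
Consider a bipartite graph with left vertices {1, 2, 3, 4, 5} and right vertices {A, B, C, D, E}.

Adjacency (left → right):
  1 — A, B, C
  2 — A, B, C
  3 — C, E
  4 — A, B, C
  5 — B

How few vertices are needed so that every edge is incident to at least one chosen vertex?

The 4 edges 1–A, 2–C, 3–E, 4–B form a matching, so any vertex cover needs at least 4 vertices (one per matched edge).
Conversely {3, A, B, C} meets every edge and has exactly 4 vertices, so 4 is optimal.

4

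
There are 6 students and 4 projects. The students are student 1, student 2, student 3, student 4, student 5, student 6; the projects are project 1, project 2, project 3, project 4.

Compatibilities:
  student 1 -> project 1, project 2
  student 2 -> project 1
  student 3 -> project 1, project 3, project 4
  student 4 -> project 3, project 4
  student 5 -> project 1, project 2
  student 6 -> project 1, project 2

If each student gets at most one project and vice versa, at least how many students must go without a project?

For example, pair student 1–project 2, student 2–project 1, student 3–project 3, student 4–project 4.
The set {student 1, student 2, student 5, student 6} has only 2 neighbours ({project 1, project 2}), so by Hall's theorem at most 4 of the 6 students can be matched.
That matches 4 of the 6, leaving 2 unmatched; no matching can do better.

2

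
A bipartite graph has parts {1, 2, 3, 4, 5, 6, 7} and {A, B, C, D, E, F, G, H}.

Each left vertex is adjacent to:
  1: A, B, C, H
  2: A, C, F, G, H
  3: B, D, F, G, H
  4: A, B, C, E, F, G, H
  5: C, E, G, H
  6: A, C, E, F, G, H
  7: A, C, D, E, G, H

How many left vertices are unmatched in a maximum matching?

A valid assignment of size 7: 1→B, 2→F, 3→H, 4→E, 5→C, 6→A, 7→G.
This saturates every left vertex, so 7 is the maximum.
That matches 7 of the 7, leaving 0 unmatched; no matching can do better.

0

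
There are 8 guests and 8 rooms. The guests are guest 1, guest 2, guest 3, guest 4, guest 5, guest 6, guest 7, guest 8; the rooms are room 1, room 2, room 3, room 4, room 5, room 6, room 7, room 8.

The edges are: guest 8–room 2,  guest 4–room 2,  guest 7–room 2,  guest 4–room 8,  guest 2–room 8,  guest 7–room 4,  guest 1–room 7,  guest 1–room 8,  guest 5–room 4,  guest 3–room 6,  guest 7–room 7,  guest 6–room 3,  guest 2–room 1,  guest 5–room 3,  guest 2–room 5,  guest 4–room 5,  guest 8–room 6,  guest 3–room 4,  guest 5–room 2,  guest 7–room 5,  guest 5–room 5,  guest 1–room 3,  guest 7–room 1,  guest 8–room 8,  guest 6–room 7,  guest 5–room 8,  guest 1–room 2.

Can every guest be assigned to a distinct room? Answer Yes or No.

One maximum matching: guest 1→room 3, guest 2→room 1, guest 3→room 6, guest 4→room 2, guest 5→room 4, guest 6→room 7, guest 7→room 5, guest 8→room 8.
Every guest is matched, so this is a perfect matching.

Yes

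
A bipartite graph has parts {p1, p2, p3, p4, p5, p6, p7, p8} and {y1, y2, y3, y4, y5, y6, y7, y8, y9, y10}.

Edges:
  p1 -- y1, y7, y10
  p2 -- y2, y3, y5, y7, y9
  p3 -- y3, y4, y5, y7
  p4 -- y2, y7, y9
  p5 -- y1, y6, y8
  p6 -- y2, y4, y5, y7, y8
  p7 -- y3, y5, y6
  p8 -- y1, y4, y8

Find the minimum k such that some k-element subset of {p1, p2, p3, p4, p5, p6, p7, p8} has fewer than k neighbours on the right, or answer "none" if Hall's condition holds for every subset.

none

A matching saturating every left vertex exists, for instance p1→y7, p2→y3, p3→y5, p4→y2, p5→y8, p6→y4, p7→y6, p8→y1.
By Hall's marriage theorem, this means |N(S)| ≥ |S| for every subset S, so no violating subset exists.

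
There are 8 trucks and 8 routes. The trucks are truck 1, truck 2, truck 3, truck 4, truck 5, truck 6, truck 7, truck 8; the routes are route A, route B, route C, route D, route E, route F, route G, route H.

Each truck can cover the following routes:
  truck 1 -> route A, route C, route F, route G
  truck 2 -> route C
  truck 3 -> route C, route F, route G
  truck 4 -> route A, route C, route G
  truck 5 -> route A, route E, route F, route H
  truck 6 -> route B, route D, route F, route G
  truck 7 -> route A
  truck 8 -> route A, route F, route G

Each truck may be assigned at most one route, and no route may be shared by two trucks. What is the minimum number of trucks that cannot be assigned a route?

A valid assignment of size 6: truck 1→route A, truck 2→route C, truck 3→route F, truck 4→route G, truck 5→route E, truck 6→route B.
The set {truck 1, truck 2, truck 3, truck 4, truck 7, truck 8} has only 4 neighbours ({route A, route C, route F, route G}), so by Hall's theorem at most 6 of the 8 trucks can be matched.
That matches 6 of the 8, leaving 2 unmatched; no matching can do better.

2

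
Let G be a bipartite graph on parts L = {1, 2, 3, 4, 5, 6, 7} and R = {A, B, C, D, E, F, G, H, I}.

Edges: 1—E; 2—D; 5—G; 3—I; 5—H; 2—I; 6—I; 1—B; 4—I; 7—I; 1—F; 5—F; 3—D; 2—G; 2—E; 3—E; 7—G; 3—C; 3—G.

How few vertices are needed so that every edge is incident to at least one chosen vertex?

6

The 6 edges 1–B, 2–D, 3–E, 4–I, 5–F, 7–G form a matching, so any vertex cover needs at least 6 vertices (one per matched edge).
Conversely {1, 2, 3, 5, 7, I} meets every edge and has exactly 6 vertices, so 6 is optimal.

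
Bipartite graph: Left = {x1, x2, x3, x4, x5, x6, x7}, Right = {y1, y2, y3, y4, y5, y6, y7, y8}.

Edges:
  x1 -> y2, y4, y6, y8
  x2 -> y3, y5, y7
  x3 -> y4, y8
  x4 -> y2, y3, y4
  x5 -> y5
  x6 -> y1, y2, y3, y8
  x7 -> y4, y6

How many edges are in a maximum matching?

For example, pair x1–y2, x2–y7, x3–y8, x4–y3, x5–y5, x6–y1, x7–y4.
This saturates every left vertex, so 7 is the maximum.

7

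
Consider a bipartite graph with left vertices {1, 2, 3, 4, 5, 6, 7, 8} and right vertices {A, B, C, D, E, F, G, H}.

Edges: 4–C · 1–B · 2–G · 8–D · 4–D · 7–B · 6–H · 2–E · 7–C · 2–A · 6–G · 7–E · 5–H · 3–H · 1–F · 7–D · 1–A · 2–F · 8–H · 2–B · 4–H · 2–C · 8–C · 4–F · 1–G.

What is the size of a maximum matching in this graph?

A valid assignment of size 7: 1–B, 2–A, 3–H, 4–F, 6–G, 7–E, 8–C.
The set {3, 5} has only 1 neighbour ({H}), so by Hall's theorem at most 7 of the 8 left vertices can be matched.

7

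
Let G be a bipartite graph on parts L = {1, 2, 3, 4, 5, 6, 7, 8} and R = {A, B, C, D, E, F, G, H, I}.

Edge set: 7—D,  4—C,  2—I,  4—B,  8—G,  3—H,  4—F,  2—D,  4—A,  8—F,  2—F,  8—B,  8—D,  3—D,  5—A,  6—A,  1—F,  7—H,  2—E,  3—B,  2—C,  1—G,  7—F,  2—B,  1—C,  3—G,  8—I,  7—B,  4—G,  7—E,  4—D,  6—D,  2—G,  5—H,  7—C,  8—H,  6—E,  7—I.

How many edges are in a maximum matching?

8

A valid assignment of size 8: 1→C, 2→E, 3→B, 4→F, 5→A, 6→D, 7→H, 8→G.
This saturates every left vertex, so 8 is the maximum.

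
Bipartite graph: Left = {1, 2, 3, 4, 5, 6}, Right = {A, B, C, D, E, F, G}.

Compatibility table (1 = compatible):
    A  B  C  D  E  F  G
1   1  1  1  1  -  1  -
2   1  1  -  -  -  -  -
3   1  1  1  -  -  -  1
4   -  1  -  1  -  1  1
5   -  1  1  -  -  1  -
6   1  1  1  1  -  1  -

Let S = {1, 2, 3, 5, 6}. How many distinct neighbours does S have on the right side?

6

The union of neighbours of {1, 2, 3, 5, 6} is {A, B, C, D, F, G}, which has 6 elements.
Since |N(S)| = 6 ≥ |S| = 5, Hall's condition holds for this subset.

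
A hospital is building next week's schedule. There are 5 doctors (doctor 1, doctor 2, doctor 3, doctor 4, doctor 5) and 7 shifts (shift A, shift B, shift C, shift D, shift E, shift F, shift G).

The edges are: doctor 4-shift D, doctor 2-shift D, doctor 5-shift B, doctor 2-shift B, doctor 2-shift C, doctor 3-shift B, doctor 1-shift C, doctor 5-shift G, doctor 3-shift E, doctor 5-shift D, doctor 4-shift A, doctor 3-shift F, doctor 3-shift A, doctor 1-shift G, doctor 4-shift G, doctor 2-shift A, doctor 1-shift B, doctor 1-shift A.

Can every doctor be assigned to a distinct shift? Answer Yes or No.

One maximum matching: doctor 1→shift B, doctor 2→shift D, doctor 3→shift E, doctor 4→shift A, doctor 5→shift G.
All 5 doctors are covered.

Yes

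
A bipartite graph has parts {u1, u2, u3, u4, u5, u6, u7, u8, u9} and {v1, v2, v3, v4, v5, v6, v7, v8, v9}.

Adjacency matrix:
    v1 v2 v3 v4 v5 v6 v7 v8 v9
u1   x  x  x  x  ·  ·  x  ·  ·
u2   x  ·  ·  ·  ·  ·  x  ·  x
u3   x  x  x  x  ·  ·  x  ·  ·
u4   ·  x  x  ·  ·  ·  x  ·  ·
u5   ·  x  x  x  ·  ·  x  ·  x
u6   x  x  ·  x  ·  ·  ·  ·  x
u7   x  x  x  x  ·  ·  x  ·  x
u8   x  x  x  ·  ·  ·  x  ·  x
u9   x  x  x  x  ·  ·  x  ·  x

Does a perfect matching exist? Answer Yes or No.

The set {u1, u2, u3, u4, u5, u6, u7, u8, u9} has only 6 neighbours ({v1, v2, v3, v4, v7, v9}), so by Hall's theorem at most 6 of the 9 left vertices can be matched.
Hence no matching covers every left vertex.

No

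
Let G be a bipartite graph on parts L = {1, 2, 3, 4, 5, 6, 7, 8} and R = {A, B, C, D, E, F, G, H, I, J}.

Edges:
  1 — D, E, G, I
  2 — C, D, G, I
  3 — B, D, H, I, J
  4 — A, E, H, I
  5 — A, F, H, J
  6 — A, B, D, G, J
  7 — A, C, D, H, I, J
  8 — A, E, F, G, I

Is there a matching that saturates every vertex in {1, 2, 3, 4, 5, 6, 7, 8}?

Yes

One maximum matching: 1→D, 2→C, 3→H, 4→E, 5→F, 6→J, 7→A, 8→G.
Every left vertex is matched, so this matching saturates all of them.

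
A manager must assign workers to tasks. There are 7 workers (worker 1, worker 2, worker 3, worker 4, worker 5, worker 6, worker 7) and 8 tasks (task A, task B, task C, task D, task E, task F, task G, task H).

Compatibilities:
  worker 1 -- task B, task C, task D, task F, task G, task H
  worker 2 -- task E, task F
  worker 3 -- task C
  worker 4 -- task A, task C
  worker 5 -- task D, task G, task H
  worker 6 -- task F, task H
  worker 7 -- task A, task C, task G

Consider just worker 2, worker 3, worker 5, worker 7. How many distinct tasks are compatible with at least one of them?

7

The union of neighbours of {worker 2, worker 3, worker 5, worker 7} is {task A, task C, task D, task E, task F, task G, task H}, which has 7 elements.
Since |N(S)| = 7 ≥ |S| = 4, Hall's condition holds for this subset.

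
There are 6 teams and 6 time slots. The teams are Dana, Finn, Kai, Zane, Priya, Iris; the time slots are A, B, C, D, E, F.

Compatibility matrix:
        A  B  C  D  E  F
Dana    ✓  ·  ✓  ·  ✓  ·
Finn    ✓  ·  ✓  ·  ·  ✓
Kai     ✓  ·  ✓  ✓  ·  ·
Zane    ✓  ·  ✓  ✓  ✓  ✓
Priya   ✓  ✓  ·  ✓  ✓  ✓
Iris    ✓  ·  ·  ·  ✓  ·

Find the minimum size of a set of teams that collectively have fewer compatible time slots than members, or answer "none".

none

A matching saturating every team exists, for instance Dana→C, Finn→F, Kai→D, Zane→A, Priya→B, Iris→E.
By Hall's marriage theorem, this means |N(S)| ≥ |S| for every subset S, so no violating subset exists.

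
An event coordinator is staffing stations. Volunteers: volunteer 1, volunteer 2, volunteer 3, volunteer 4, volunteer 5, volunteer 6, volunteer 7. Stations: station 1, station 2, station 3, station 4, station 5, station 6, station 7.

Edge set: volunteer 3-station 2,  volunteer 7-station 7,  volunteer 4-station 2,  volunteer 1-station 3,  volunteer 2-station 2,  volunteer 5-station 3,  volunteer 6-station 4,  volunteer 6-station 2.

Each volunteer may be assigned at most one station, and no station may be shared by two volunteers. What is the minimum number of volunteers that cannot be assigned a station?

For example, pair volunteer 1-station 3, volunteer 2-station 2, volunteer 6-station 4, volunteer 7-station 7.
The set {volunteer 1, volunteer 2, volunteer 3, volunteer 4, volunteer 5} has only 2 neighbours ({station 2, station 3}), so by Hall's theorem at most 4 of the 7 volunteers can be matched.
That matches 4 of the 7, leaving 3 unmatched; no matching can do better.

3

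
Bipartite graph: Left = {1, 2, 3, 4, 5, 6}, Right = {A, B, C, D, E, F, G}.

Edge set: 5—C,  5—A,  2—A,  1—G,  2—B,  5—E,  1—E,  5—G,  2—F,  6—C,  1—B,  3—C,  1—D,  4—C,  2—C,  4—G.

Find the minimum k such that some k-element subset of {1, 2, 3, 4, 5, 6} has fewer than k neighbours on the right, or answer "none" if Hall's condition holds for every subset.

Take S = {3, 6}. Its neighbourhood is {C}, so |N(S)| = 1 < |S| = 2.
No single vertex violates Hall's condition since each has at least one neighbour, so 2 is the minimum.

2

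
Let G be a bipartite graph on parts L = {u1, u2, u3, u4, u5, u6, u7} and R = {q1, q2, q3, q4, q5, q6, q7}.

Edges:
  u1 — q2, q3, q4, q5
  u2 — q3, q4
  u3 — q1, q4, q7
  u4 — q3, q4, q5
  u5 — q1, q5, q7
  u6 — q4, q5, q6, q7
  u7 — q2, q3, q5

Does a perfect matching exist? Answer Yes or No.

Yes

A valid assignment of size 7: u1→q4, u2→q3, u3→q7, u4→q5, u5→q1, u6→q6, u7→q2.
Every left vertex is matched, so this is a perfect matching.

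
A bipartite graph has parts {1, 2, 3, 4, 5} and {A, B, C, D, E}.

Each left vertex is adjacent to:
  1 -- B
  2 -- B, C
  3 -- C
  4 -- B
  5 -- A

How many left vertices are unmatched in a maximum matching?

A valid assignment of size 3: 1–B, 2–C, 5–A.
The set {1, 2, 3, 4} has only 2 neighbours ({B, C}), so by Hall's theorem at most 3 of the 5 left vertices can be matched.
That matches 3 of the 5, leaving 2 unmatched; no matching can do better.

2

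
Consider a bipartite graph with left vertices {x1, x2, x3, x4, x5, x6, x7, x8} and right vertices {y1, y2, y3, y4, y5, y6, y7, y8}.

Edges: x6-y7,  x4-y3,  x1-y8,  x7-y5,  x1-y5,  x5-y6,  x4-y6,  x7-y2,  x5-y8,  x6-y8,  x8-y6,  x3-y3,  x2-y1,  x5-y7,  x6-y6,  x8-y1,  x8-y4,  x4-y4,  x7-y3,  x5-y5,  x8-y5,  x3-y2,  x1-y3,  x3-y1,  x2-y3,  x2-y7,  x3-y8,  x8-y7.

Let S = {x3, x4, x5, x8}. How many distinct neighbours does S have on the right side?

The union of neighbours of {x3, x4, x5, x8} is {y1, y2, y3, y4, y5, y6, y7, y8}, which has 8 elements.
Since |N(S)| = 8 ≥ |S| = 4, Hall's condition holds for this subset.

8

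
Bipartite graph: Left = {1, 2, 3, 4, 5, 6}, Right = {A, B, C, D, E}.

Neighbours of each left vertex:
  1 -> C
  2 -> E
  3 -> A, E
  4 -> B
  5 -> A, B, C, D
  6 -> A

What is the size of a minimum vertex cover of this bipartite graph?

5

{1, 4, 5, A, E} is a vertex cover of size 5: every edge has an endpoint in this set.
No smaller cover exists because 1–C, 2–E, 3–A, 4–B, 5–D is a matching of size 5, and a cover must include an endpoint of each of these disjoint edges (König's theorem).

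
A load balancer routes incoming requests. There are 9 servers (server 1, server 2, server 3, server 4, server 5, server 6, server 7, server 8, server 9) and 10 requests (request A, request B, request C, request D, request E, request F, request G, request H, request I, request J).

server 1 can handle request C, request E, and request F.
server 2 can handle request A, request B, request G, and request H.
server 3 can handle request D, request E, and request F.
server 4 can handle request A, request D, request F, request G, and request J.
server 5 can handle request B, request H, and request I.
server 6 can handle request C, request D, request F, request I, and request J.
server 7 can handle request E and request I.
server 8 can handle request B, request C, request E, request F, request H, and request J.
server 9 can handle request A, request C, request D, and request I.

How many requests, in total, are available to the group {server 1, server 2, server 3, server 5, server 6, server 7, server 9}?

10

The union of neighbours of {server 1, server 2, server 3, server 5, server 6, server 7, server 9} is {request A, request B, request C, request D, request E, request F, request G, request H, request I, request J}, which has 10 elements.
Since |N(S)| = 10 ≥ |S| = 7, Hall's condition holds for this subset.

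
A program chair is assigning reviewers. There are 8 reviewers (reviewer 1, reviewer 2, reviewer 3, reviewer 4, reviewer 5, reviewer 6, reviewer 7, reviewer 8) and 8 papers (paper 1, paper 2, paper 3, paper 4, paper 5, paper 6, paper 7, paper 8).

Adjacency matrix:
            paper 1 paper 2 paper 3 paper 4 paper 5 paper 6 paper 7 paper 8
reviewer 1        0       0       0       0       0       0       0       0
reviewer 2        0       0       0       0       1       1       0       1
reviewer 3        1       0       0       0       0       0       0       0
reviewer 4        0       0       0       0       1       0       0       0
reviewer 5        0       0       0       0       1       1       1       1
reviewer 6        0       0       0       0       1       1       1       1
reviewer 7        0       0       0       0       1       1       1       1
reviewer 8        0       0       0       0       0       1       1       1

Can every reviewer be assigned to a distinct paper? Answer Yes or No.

The set {reviewer 1, reviewer 2, reviewer 4, reviewer 5, reviewer 6, reviewer 7, reviewer 8} has only 4 neighbours ({paper 5, paper 6, paper 7, paper 8}), so by Hall's theorem at most 5 of the 8 reviewers can be matched.
Hence no matching covers every reviewer.

No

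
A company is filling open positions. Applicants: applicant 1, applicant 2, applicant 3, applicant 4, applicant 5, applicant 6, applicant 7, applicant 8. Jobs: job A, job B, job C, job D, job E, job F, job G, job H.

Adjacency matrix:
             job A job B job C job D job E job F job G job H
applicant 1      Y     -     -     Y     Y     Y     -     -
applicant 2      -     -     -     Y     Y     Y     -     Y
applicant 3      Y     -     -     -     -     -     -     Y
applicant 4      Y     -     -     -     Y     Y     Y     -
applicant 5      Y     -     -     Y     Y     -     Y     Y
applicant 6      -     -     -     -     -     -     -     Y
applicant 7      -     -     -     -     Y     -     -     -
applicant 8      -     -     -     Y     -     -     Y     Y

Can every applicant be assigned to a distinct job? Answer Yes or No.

No

The set {applicant 1, applicant 2, applicant 3, applicant 4, applicant 5, applicant 6, applicant 7, applicant 8} has only 6 neighbours ({job A, job D, job E, job F, job G, job H}), so by Hall's theorem at most 6 of the 8 applicants can be matched.
Hence no matching covers every applicant.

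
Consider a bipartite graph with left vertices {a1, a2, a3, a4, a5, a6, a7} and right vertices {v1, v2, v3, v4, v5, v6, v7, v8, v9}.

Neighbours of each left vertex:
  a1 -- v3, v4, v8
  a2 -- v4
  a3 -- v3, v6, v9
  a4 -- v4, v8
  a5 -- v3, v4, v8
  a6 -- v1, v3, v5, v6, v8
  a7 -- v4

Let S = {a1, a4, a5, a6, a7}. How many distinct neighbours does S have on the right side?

The union of neighbours of {a1, a4, a5, a6, a7} is {v1, v3, v4, v5, v6, v8}, which has 6 elements.
Since |N(S)| = 6 ≥ |S| = 5, Hall's condition holds for this subset.

6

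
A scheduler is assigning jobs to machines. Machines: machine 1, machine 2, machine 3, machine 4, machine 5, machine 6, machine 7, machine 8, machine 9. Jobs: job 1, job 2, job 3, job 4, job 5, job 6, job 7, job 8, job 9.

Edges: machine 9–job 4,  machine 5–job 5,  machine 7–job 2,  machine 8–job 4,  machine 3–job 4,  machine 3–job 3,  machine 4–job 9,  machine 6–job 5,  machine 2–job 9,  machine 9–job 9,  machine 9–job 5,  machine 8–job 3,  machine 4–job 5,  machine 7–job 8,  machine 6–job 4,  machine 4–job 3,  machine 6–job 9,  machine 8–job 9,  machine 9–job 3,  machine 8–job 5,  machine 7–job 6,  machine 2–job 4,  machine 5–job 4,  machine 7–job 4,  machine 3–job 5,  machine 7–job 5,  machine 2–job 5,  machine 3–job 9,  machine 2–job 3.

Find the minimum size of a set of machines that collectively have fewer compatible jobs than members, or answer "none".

1

Take S = {machine 1}. Its neighbourhood is {}, so |N(S)| = 0 < |S| = 1.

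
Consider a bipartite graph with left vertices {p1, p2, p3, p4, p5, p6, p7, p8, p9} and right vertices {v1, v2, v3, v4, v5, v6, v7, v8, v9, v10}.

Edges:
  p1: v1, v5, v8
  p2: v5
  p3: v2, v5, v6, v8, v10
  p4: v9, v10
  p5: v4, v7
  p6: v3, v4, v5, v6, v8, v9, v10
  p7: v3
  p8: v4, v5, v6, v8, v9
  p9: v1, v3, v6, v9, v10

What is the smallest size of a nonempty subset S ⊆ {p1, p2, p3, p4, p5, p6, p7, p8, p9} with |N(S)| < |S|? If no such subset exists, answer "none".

A matching saturating every left vertex exists, for instance p1→v1, p2→v5, p3→v2, p4→v9, p5→v7, p6→v6, p7→v3, p8→v8, p9→v10.
By Hall's marriage theorem, this means |N(S)| ≥ |S| for every subset S, so no violating subset exists.

none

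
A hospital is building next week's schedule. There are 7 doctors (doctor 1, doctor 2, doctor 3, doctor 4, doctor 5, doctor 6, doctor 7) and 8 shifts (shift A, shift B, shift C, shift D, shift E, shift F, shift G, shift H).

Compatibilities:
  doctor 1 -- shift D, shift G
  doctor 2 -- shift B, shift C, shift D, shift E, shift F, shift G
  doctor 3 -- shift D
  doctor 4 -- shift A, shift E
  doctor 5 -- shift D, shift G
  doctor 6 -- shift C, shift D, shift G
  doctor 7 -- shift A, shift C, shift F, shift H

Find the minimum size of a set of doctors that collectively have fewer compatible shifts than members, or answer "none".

Take S = {doctor 1, doctor 3, doctor 5}. Its neighbourhood is {shift D, shift G}, so |N(S)| = 2 < |S| = 3.
Every subset of size less than 3 has at least as many neighbours as members, so 3 is the minimum.

3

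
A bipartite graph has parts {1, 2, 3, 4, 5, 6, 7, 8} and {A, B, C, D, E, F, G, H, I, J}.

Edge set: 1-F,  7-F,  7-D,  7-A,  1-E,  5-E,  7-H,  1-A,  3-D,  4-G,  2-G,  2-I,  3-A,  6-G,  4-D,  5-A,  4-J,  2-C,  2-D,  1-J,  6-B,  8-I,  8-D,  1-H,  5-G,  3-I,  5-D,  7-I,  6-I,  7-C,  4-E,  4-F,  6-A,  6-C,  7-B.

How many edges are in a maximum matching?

8

One maximum matching: 1–J, 2–C, 3–I, 4–G, 5–E, 6–B, 7–A, 8–D.
This saturates every left vertex, so 8 is the maximum.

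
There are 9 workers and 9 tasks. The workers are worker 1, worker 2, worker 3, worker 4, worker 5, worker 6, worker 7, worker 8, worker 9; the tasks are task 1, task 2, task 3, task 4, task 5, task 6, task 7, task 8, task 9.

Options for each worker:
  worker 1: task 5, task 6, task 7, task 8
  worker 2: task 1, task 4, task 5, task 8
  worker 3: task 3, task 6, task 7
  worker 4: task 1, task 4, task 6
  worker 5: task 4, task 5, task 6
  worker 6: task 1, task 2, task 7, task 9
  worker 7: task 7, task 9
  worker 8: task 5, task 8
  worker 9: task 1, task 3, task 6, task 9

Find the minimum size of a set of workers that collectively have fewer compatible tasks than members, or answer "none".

none

A matching saturating every worker exists, for instance worker 1→task 7, worker 2→task 8, worker 3→task 3, worker 4→task 1, worker 5→task 4, worker 6→task 2, worker 7→task 9, worker 8→task 5, worker 9→task 6.
By Hall's marriage theorem, this means |N(S)| ≥ |S| for every subset S, so no violating subset exists.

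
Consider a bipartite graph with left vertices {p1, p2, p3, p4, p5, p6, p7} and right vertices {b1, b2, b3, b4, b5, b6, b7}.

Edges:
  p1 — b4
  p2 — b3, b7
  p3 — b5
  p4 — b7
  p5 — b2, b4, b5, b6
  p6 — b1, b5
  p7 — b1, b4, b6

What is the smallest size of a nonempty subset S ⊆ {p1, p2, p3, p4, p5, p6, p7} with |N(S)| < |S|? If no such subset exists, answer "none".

none

A matching saturating every left vertex exists, for instance p1→b4, p2→b3, p3→b5, p4→b7, p5→b2, p6→b1, p7→b6.
By Hall's marriage theorem, this means |N(S)| ≥ |S| for every subset S, so no violating subset exists.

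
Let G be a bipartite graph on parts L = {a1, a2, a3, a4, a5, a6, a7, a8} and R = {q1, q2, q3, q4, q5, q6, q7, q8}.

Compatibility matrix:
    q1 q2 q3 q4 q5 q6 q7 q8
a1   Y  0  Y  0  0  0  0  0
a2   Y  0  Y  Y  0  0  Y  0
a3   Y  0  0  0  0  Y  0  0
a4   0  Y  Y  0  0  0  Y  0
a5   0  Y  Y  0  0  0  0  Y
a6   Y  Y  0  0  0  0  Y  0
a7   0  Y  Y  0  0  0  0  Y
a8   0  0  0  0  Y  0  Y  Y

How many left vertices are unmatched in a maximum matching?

For example, pair a1→q1, a2→q4, a3→q6, a4→q3, a5→q2, a6→q7, a7→q8, a8→q5.
All 8 left vertices are matched, so no larger matching exists.
That matches 8 of the 8, leaving 0 unmatched; no matching can do better.

0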